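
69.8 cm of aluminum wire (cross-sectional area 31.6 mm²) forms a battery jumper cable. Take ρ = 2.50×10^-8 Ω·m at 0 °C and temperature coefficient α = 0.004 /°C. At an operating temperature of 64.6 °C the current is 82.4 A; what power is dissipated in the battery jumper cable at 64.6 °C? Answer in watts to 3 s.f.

4.72 W

A = 31.6 mm² = 3.160e-05 m²
R₍0₎ = ρL/A = (2.50×10^-8)(0.698)/(3.160e-05) = 5.522×10^-4 Ω
R₍64.6₎ = R₍0₎(1 + αΔT) = 5.522×10^-4 × (1 + 0.004×64.6) = 6.949×10^-4 Ω
P = I²R = (82.4)² × 6.949×10^-4 = 4.72 W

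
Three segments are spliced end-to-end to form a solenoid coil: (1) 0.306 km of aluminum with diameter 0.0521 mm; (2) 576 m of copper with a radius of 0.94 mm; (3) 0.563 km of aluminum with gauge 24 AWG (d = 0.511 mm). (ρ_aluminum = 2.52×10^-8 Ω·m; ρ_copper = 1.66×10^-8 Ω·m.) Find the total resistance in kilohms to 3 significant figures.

3.69 kΩ

Seg 1: A = π(d/2)² = π(2.6050e-05 m)² = 2.132e-09 m²
R_1 = (2.52×10^-8)(306)/(2.132e-09) = 3617 Ω
Seg 2: A = πr² = π(9.4000e-04 m)² = 2.776e-06 m²
R_2 = (1.66×10^-8)(576)/(2.776e-06) = 3.444 Ω
Seg 3: A = π(0.511/2 mm)² = π(2.5550e-04 m)² = 2.051e-07 m²
R_3 = (2.52×10^-8)(563)/(2.051e-07) = 69.18 Ω
R_total = R_1 + R_2 + R_3 = 3.69 kΩ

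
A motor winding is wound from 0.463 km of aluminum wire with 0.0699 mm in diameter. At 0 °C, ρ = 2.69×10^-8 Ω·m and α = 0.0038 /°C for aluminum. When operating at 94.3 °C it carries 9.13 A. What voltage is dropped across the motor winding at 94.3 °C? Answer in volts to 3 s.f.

A = π(d/2)² = π(3.4950e-05 m)² = 3.837e-09 m²
R₍0₎ = ρL/A = (2.69×10^-8)(463)/(3.837e-09) = 3246 Ω
R₍94.3₎ = R₍0₎(1 + αΔT) = 3246 × (1 + 0.0038×94.3) = 4409 Ω
V = IR = 9.13 × 4409 = 40300 V

40300 V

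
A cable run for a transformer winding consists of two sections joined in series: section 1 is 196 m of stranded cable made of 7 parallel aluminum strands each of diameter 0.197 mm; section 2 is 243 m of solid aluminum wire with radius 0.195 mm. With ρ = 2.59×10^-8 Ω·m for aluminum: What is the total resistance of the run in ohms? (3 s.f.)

Section 1: A_strand = π(9.8500e-05)² = 3.048e-08 m²; R₁ = ρL/(N·A_s) = (2.59×10^-8)(196)/(7×3.048e-08) = 23.79 Ω
Section 2: A = πr² = π(1.9500e-04 m)² = 1.195e-07 m²
R₂ = (2.59×10^-8)(243)/(1.195e-07) = 52.68 Ω
R = R₁ + R₂ = 76.5 Ω

76.5 Ω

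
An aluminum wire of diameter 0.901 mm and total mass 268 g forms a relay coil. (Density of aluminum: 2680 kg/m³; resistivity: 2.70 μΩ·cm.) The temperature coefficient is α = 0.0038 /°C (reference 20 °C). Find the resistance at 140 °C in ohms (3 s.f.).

9.67 Ω

ρ = 2.70 μΩ·cm = 2.70×10^-8 Ω·m
A = π(d/2)² = π(4.5050e-04 m)² = 6.3759e-07 m²
L = m/(density·A) = 0.268/(2680×6.3759e-07) = 156.8 m
R = ρL/A = (2.70×10^-8)(156.8)/(6.3759e-07) = 6.642 Ω
R(140 °C) = 6.642 × (1 + 0.0038×120) = 9.67 Ω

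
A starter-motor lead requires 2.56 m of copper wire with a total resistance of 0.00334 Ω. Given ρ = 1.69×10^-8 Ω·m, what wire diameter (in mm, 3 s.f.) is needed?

4.06 mm

A = ρL/R = (1.69×10^-8)(2.56)/(0.00334) = 1.295e-05 m²
d = 2√(A/π) = 4.061e-03 m = 4.06 mm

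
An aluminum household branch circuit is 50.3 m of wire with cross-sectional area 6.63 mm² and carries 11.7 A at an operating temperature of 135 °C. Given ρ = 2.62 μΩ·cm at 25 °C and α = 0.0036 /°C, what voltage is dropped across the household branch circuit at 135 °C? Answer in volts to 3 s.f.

3.25 V

ρ = 2.62 μΩ·cm = 2.62×10^-8 Ω·m
A = 6.63 mm² = 6.630e-06 m²
R₍25₎ = ρL/A = (2.62×10^-8)(50.3)/(6.630e-06) = 0.1988 Ω
R₍135₎ = R₍25₎(1 + αΔT) = 0.1988 × (1 + 0.0036×110) = 0.2775 Ω
V = IR = 11.7 × 0.2775 = 3.25 V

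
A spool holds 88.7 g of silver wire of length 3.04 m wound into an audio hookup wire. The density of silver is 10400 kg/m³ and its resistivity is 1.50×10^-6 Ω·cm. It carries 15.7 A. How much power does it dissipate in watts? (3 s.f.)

ρ = 1.50×10^-6 Ω·cm = 1.50×10^-8 Ω·m
A = m/(density·L) = 0.0887/(10400×3.04) = 2.8055e-06 m²
R = ρL/A = (1.50×10^-8)(3.04)/(2.8055e-06) = 0.01625 Ω
P = I²R = (15.7)² × 0.01625 = 4.01 W

4.01 W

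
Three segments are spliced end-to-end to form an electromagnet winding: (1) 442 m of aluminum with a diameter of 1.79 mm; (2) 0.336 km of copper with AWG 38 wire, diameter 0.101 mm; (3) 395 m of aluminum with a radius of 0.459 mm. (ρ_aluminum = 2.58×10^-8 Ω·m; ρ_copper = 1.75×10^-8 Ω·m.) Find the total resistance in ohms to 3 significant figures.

Seg 1: A = π(d/2)² = π(8.9500e-04 m)² = 2.516e-06 m²
R_1 = (2.58×10^-8)(442)/(2.516e-06) = 4.532 Ω
Seg 2: A = π(0.101/2 mm)² = π(5.0500e-05 m)² = 8.012e-09 m²
R_2 = (1.75×10^-8)(336)/(8.012e-09) = 733.9 Ω
Seg 3: A = πr² = π(4.5900e-04 m)² = 6.619e-07 m²
R_3 = (2.58×10^-8)(395)/(6.619e-07) = 15.4 Ω
R_total = R_1 + R_2 + R_3 = 754 Ω

754 Ω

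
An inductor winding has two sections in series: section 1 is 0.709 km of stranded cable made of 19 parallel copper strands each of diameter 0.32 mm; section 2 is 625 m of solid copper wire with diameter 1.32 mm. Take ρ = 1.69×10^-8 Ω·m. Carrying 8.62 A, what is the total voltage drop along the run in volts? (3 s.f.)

Section 1: A_strand = π(1.6000e-04)² = 8.042e-08 m²; R₁ = ρL/(N·A_s) = (1.69×10^-8)(709)/(19×8.042e-08) = 7.841 Ω
Section 2: A = π(d/2)² = π(6.6000e-04 m)² = 1.368e-06 m²
R₂ = (1.69×10^-8)(625)/(1.368e-06) = 7.718 Ω
R = R₁ + R₂ = 15.56 Ω
V = IR = 8.62 × 15.56 = 134 V

134 V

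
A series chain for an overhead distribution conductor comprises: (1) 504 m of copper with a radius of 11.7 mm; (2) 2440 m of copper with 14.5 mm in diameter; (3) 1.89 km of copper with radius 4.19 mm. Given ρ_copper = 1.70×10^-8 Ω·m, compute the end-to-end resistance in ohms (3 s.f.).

Seg 1: A = πr² = π(1.1700e-02 m)² = 4.301e-04 m²
R_1 = (1.70×10^-8)(504)/(4.301e-04) = 0.01992 Ω
Seg 2: A = π(d/2)² = π(7.2500e-03 m)² = 1.651e-04 m²
R_2 = (1.70×10^-8)(2440)/(1.651e-04) = 0.2512 Ω
Seg 3: A = πr² = π(4.1900e-03 m)² = 5.515e-05 m²
R_3 = (1.70×10^-8)(1890)/(5.515e-05) = 0.5825 Ω
R_total = R_1 + R_2 + R_3 = 0.854 Ω

0.854 Ω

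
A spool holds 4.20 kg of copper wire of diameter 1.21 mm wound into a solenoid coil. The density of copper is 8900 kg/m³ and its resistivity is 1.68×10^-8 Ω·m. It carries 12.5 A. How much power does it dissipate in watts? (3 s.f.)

A = π(d/2)² = π(6.0500e-04 m)² = 1.1499e-06 m²
L = m/(density·A) = 4.2/(8900×1.1499e-06) = 410.4 m
R = ρL/A = (1.68×10^-8)(410.4)/(1.1499e-06) = 5.996 Ω
P = I²R = (12.5)² × 5.996 = 937 W

937 W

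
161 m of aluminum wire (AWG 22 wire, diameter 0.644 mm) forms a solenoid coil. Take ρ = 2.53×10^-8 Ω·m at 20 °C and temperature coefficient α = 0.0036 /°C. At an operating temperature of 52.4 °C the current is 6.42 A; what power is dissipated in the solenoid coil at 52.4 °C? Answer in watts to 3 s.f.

A = π(0.644/2 mm)² = π(3.2200e-04 m)² = 3.257e-07 m²
R₍20₎ = ρL/A = (2.53×10^-8)(161)/(3.257e-07) = 12.51 Ω
R₍52.4₎ = R₍20₎(1 + αΔT) = 12.51 × (1 + 0.0036×32.4) = 13.96 Ω
P = I²R = (6.42)² × 13.96 = 576 W

576 W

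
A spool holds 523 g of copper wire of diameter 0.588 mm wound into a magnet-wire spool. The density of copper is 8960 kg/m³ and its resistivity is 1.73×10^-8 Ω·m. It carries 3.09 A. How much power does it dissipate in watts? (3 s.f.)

131 W

A = π(d/2)² = π(2.9400e-04 m)² = 2.7155e-07 m²
L = m/(density·A) = 0.523/(8960×2.7155e-07) = 215 m
R = ρL/A = (1.73×10^-8)(215)/(2.7155e-07) = 13.69 Ω
P = I²R = (3.09)² × 13.69 = 131 W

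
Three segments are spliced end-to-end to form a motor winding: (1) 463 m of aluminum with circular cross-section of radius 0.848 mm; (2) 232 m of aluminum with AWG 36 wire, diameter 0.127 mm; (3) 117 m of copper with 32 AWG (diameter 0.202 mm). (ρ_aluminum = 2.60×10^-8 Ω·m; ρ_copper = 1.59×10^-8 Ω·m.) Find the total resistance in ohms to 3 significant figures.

Seg 1: A = πr² = π(8.4800e-04 m)² = 2.259e-06 m²
R_1 = (2.60×10^-8)(463)/(2.259e-06) = 5.329 Ω
Seg 2: A = π(0.127/2 mm)² = π(6.3500e-05 m)² = 1.267e-08 m²
R_2 = (2.60×10^-8)(232)/(1.267e-08) = 476.2 Ω
Seg 3: A = π(0.202/2 mm)² = π(1.0100e-04 m)² = 3.205e-08 m²
R_3 = (1.59×10^-8)(117)/(3.205e-08) = 58.05 Ω
R_total = R_1 + R_2 + R_3 = 540 Ω

540 Ω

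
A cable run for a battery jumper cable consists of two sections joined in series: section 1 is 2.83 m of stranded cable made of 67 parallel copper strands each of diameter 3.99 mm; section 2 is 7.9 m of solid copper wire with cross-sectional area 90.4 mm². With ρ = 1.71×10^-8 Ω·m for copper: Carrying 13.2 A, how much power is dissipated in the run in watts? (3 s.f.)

0.270 W

Section 1: A_strand = π(1.9950e-03)² = 1.250e-05 m²; R₁ = ρL/(N·A_s) = (1.71×10^-8)(2.83)/(67×1.250e-05) = 5.777×10^-5 Ω
Section 2: A = 90.4 mm² = 9.040e-05 m²
R₂ = (1.71×10^-8)(7.9)/(9.040e-05) = 0.001494 Ω
R = R₁ + R₂ = 0.001552 Ω
P = I²R = (13.2)² × 0.001552 = 0.270 W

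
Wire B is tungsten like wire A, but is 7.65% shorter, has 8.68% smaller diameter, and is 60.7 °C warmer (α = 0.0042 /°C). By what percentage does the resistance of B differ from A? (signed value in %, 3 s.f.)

R ∝ ρL/d² with ρ ∝ (1+αΔT), so R_B/R_A = (1 − 7.65/100) × (1 − 8.68/100)⁻² × (1 + 0.0042×60.7)
= 0.9235 × 1.199 × 1.255 = 1.39
(R_B − R_A)/R_A = 1.39 − 1 = 39.0%

39.0%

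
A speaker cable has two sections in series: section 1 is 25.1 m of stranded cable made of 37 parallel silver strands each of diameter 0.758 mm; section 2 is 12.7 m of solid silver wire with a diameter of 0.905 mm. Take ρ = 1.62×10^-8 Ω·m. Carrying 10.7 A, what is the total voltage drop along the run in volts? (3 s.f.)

Section 1: A_strand = π(3.7900e-04)² = 4.513e-07 m²; R₁ = ρL/(N·A_s) = (1.62×10^-8)(25.1)/(37×4.513e-07) = 0.02435 Ω
Section 2: A = π(d/2)² = π(4.5250e-04 m)² = 6.433e-07 m²
R₂ = (1.62×10^-8)(12.7)/(6.433e-07) = 0.3198 Ω
R = R₁ + R₂ = 0.3442 Ω
V = IR = 10.7 × 0.3442 = 3.68 V

3.68 V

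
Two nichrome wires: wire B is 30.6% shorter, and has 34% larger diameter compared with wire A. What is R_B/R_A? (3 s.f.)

0.387

R ∝ L/d², so R_B/R_A = (1 − 30.6/100) × (1 + 34/100)⁻²
= 0.694 × 0.5569 = 0.387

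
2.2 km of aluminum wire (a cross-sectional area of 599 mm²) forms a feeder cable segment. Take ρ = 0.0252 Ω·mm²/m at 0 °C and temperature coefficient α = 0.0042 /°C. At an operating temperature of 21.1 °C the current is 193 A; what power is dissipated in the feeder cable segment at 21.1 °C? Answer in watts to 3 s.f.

3750 W

ρ = 0.0252 Ω·mm²/m = 2.52×10^-8 Ω·m
A = 599 mm² = 5.990e-04 m²
R₍0₎ = ρL/A = (2.52×10^-8)(2200)/(5.990e-04) = 0.09255 Ω
R₍21.1₎ = R₍0₎(1 + αΔT) = 0.09255 × (1 + 0.0042×21.1) = 0.1008 Ω
P = I²R = (193)² × 0.1008 = 3750 W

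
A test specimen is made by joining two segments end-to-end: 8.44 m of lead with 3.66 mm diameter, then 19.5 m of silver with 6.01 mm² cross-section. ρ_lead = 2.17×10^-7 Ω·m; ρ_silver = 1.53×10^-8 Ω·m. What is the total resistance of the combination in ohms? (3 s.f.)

Segment 1: A = π(d/2)² = π(1.8300e-03 m)² = 1.052e-05 m²
R₁ = ρL/A = (2.17×10^-7)(8.44)/(1.052e-05) = 0.1741 Ω
Segment 2: A = 6.01 mm² = 6.010e-06 m²
R₂ = (1.53×10^-8)(19.5)/(6.010e-06) = 0.04964 Ω
R = R₁ + R₂ = 0.224 Ω

0.224 Ω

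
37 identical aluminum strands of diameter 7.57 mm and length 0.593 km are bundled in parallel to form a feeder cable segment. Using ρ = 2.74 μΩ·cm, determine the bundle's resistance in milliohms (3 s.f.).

ρ = 2.74 μΩ·cm = 2.74×10^-8 Ω·m
A_strand = π(3.7850e-03 m)² = 4.501e-05 m²
R_strand = ρL/A = (2.74×10^-8)(593)/(4.501e-05) = 0.361 Ω
R_total = R_strand/N = 0.361/37 = 9.76 mΩ

9.76 mΩ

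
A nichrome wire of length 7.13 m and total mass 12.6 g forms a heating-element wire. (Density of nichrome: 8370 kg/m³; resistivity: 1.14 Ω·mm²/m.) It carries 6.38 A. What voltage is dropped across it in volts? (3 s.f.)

246 V

ρ = 1.14 Ω·mm²/m = 1.14×10^-6 Ω·m
A = m/(density·L) = 0.0126/(8370×7.13) = 2.1113e-07 m²
R = ρL/A = (1.14×10^-6)(7.13)/(2.1113e-07) = 38.5 Ω
V = IR = 6.38 × 38.5 = 246 V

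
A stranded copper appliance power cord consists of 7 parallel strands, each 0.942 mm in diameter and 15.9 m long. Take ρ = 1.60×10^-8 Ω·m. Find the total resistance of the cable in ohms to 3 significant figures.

0.0521 Ω

A_strand = π(4.7100e-04 m)² = 6.969e-07 m²
R_strand = ρL/A = (1.60×10^-8)(15.9)/(6.969e-07) = 0.365 Ω
R_total = R_strand/N = 0.365/7 = 0.0521 Ω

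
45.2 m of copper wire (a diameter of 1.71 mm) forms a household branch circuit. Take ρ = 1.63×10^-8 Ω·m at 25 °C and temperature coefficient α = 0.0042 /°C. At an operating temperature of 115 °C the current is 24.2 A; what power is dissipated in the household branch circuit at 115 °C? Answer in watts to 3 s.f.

A = π(d/2)² = π(8.5500e-04 m)² = 2.297e-06 m²
R₍25₎ = ρL/A = (1.63×10^-8)(45.2)/(2.297e-06) = 0.3208 Ω
R₍115₎ = R₍25₎(1 + αΔT) = 0.3208 × (1 + 0.0042×90) = 0.4421 Ω
P = I²R = (24.2)² × 0.4421 = 259 W

259 W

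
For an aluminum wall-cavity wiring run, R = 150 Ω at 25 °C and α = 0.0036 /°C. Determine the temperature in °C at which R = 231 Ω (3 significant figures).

R = R₀(1 + α(T − T₀)) ⇒ T = T₀ + (R/R₀ − 1)/α
T = 25 + (231/150 − 1)/0.0036 = 25 + (0.54)/0.0036 = 175 °C

175 °C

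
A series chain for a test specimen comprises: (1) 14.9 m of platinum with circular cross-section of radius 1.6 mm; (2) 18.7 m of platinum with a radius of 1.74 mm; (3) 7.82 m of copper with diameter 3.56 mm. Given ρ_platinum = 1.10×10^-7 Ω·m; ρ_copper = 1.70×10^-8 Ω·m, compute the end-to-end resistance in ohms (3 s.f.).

Seg 1: A = πr² = π(1.6000e-03 m)² = 8.042e-06 m²
R_1 = (1.10×10^-7)(14.9)/(8.042e-06) = 0.2038 Ω
Seg 2: A = πr² = π(1.7400e-03 m)² = 9.511e-06 m²
R_2 = (1.10×10^-7)(18.7)/(9.511e-06) = 0.2163 Ω
Seg 3: A = π(d/2)² = π(1.7800e-03 m)² = 9.954e-06 m²
R_3 = (1.70×10^-8)(7.82)/(9.954e-06) = 0.01336 Ω
R_total = R_1 + R_2 + R_3 = 0.433 Ω

0.433 Ω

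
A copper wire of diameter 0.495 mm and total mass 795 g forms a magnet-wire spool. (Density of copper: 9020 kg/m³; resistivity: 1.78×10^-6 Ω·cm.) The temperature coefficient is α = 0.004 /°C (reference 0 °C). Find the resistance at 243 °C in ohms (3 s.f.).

83.5 Ω

ρ = 1.78×10^-6 Ω·cm = 1.78×10^-8 Ω·m
A = π(d/2)² = π(2.4750e-04 m)² = 1.9244e-07 m²
L = m/(density·A) = 0.795/(9020×1.9244e-07) = 458 m
R = ρL/A = (1.78×10^-8)(458)/(1.9244e-07) = 42.36 Ω
R(243 °C) = 42.36 × (1 + 0.004×243) = 83.5 Ω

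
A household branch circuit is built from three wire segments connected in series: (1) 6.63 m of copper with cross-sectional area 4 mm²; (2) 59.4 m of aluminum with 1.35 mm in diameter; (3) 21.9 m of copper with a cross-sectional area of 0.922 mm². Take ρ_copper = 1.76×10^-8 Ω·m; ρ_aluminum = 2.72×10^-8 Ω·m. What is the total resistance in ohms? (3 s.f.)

Seg 1: A = 4 mm² = 4.000e-06 m²
R_1 = (1.76×10^-8)(6.63)/(4.000e-06) = 0.02917 Ω
Seg 2: A = π(d/2)² = π(6.7500e-04 m)² = 1.431e-06 m²
R_2 = (2.72×10^-8)(59.4)/(1.431e-06) = 1.129 Ω
Seg 3: A = 0.922 mm² = 9.220e-07 m²
R_3 = (1.76×10^-8)(21.9)/(9.220e-07) = 0.418 Ω
R_total = R_1 + R_2 + R_3 = 1.58 Ω

1.58 Ω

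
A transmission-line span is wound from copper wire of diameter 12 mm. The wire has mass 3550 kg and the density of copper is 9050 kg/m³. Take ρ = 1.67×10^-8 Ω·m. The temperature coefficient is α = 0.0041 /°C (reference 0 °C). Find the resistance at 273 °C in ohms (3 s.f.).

1.09 Ω

A = π(d/2)² = π(6.0000e-03 m)² = 1.1310e-04 m²
L = m/(density·A) = 3550/(9050×1.1310e-04) = 3468 m
R = ρL/A = (1.67×10^-8)(3468)/(1.1310e-04) = 0.5121 Ω
R(273 °C) = 0.5121 × (1 + 0.0041×273) = 1.09 Ω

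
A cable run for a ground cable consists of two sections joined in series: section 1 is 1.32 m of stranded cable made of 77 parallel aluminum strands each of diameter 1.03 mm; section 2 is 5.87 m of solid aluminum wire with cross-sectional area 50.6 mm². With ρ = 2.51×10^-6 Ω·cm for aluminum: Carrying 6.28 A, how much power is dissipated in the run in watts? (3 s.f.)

ρ = 2.51×10^-6 Ω·cm = 2.51×10^-8 Ω·m
Section 1: A_strand = π(5.1500e-04)² = 8.332e-07 m²; R₁ = ρL/(N·A_s) = (2.51×10^-8)(1.32)/(77×8.332e-07) = 5.164×10^-4 Ω
Section 2: A = 50.6 mm² = 5.060e-05 m²
R₂ = (2.51×10^-8)(5.87)/(5.060e-05) = 0.002912 Ω
R = R₁ + R₂ = 0.003428 Ω
P = I²R = (6.28)² × 0.003428 = 0.135 W

0.135 W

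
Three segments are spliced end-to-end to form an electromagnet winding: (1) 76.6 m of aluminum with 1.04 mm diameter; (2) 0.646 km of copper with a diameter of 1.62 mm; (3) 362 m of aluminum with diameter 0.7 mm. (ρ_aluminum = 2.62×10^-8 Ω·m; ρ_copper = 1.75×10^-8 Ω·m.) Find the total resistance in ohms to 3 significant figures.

Seg 1: A = π(d/2)² = π(5.2000e-04 m)² = 8.495e-07 m²
R_1 = (2.62×10^-8)(76.6)/(8.495e-07) = 2.363 Ω
Seg 2: A = π(d/2)² = π(8.1000e-04 m)² = 2.061e-06 m²
R_2 = (1.75×10^-8)(646)/(2.061e-06) = 5.485 Ω
Seg 3: A = π(d/2)² = π(3.5000e-04 m)² = 3.848e-07 m²
R_3 = (2.62×10^-8)(362)/(3.848e-07) = 24.64 Ω
R_total = R_1 + R_2 + R_3 = 32.5 Ω

32.5 Ω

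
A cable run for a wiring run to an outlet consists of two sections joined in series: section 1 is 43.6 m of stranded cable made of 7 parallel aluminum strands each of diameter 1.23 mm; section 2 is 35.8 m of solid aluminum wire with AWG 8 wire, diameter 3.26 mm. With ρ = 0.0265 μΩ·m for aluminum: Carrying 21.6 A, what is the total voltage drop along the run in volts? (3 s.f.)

5.46 V

ρ = 0.0265 μΩ·m = 2.65×10^-8 Ω·m
Section 1: A_strand = π(6.1500e-04)² = 1.188e-06 m²; R₁ = ρL/(N·A_s) = (2.65×10^-8)(43.6)/(7×1.188e-06) = 0.1389 Ω
Section 2: A = π(3.26/2 mm)² = π(1.6300e-03 m)² = 8.347e-06 m²
R₂ = (2.65×10^-8)(35.8)/(8.347e-06) = 0.1137 Ω
R = R₁ + R₂ = 0.2526 Ω
V = IR = 21.6 × 0.2526 = 5.46 V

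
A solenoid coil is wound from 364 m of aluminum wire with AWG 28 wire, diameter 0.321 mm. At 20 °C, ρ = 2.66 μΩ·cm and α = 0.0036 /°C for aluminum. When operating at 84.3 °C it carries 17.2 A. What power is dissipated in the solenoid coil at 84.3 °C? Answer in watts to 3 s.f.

43600 W

ρ = 2.66 μΩ·cm = 2.66×10^-8 Ω·m
A = π(0.321/2 mm)² = π(1.6050e-04 m)² = 8.093e-08 m²
R₍20₎ = ρL/A = (2.66×10^-8)(364)/(8.093e-08) = 119.6 Ω
R₍84.3₎ = R₍20₎(1 + αΔT) = 119.6 × (1 + 0.0036×64.3) = 147.3 Ω
P = I²R = (17.2)² × 147.3 = 43600 W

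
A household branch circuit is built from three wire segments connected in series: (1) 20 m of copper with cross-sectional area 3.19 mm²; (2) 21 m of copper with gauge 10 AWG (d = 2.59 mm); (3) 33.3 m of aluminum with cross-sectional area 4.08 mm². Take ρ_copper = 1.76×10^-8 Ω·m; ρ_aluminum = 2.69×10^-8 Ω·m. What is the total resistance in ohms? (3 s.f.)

0.400 Ω

Seg 1: A = 3.19 mm² = 3.190e-06 m²
R_1 = (1.76×10^-8)(20)/(3.190e-06) = 0.1103 Ω
Seg 2: A = π(2.59/2 mm)² = π(1.2950e-03 m)² = 5.269e-06 m²
R_2 = (1.76×10^-8)(21)/(5.269e-06) = 0.07015 Ω
Seg 3: A = 4.08 mm² = 4.080e-06 m²
R_3 = (2.69×10^-8)(33.3)/(4.080e-06) = 0.2196 Ω
R_total = R_1 + R_2 + R_3 = 0.400 Ω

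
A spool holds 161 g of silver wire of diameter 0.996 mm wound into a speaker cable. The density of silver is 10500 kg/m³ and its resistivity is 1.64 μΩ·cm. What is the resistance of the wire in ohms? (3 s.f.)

0.414 Ω

ρ = 1.64 μΩ·cm = 1.64×10^-8 Ω·m
A = π(d/2)² = π(4.9800e-04 m)² = 7.7913e-07 m²
L = m/(density·A) = 0.161/(10500×7.7913e-07) = 19.68 m
R = ρL/A = (1.64×10^-8)(19.68)/(7.7913e-07) = 0.414 Ω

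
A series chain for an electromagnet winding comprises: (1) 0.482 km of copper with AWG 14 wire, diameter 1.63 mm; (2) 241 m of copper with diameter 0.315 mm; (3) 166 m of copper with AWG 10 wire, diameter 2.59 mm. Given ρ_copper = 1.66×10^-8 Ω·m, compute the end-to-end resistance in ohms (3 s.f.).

Seg 1: A = π(1.63/2 mm)² = π(8.1500e-04 m)² = 2.087e-06 m²
R_1 = (1.66×10^-8)(482)/(2.087e-06) = 3.834 Ω
Seg 2: A = π(d/2)² = π(1.5750e-04 m)² = 7.793e-08 m²
R_2 = (1.66×10^-8)(241)/(7.793e-08) = 51.34 Ω
Seg 3: A = π(2.59/2 mm)² = π(1.2950e-03 m)² = 5.269e-06 m²
R_3 = (1.66×10^-8)(166)/(5.269e-06) = 0.523 Ω
R_total = R_1 + R_2 + R_3 = 55.7 Ω

55.7 Ω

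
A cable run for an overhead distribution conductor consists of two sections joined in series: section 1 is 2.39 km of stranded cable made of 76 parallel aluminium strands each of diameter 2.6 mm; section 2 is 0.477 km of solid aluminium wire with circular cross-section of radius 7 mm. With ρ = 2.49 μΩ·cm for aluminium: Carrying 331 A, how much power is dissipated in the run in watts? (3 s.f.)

24600 W

ρ = 2.49 μΩ·cm = 2.49×10^-8 Ω·m
Section 1: A_strand = π(1.3000e-03)² = 5.309e-06 m²; R₁ = ρL/(N·A_s) = (2.49×10^-8)(2390)/(76×5.309e-06) = 0.1475 Ω
Section 2: A = πr² = π(7.0000e-03 m)² = 1.539e-04 m²
R₂ = (2.49×10^-8)(477)/(1.539e-04) = 0.07716 Ω
R = R₁ + R₂ = 0.2246 Ω
P = I²R = (331)² × 0.2246 = 24600 W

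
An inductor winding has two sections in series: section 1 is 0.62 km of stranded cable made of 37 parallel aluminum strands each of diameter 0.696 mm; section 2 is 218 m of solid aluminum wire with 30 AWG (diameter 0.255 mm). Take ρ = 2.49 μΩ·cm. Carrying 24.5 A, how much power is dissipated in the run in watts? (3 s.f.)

ρ = 2.49 μΩ·cm = 2.49×10^-8 Ω·m
Section 1: A_strand = π(3.4800e-04)² = 3.805e-07 m²; R₁ = ρL/(N·A_s) = (2.49×10^-8)(620)/(37×3.805e-07) = 1.097 Ω
Section 2: A = π(0.255/2 mm)² = π(1.2750e-04 m)² = 5.107e-08 m²
R₂ = (2.49×10^-8)(218)/(5.107e-08) = 106.3 Ω
R = R₁ + R₂ = 107.4 Ω
P = I²R = (24.5)² × 107.4 = 64500 W

64500 W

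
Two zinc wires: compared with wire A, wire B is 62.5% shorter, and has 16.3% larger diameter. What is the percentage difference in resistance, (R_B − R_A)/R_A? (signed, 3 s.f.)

-72.3%

R ∝ L/d², so R_B/R_A = (1 − 62.5/100) × (1 + 16.3/100)⁻²
= 0.375 × 0.7393 = 0.2772
(R_B − R_A)/R_A = 0.2772 − 1 = -72.3%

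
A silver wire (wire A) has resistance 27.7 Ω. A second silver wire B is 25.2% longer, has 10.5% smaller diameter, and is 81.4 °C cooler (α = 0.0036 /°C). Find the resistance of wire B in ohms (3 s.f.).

30.6 Ω

R ∝ ρL/d² with ρ ∝ (1+αΔT), so R_B/R_A = (1 + 25.2/100) × (1 − 10.5/100)⁻² × (1 − 0.0036×81.4)
= 1.252 × 1.248 × 0.707 = 1.105
R_B = 1.105 × 27.7 = 30.6 Ω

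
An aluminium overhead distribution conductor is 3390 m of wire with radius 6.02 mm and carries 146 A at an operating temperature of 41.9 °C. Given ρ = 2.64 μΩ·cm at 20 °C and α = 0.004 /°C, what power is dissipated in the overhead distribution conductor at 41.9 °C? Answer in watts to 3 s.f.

ρ = 2.64 μΩ·cm = 2.64×10^-8 Ω·m
A = πr² = π(6.0200e-03 m)² = 1.139e-04 m²
R₍20₎ = ρL/A = (2.64×10^-8)(3390)/(1.139e-04) = 0.7861 Ω
R₍41.9₎ = R₍20₎(1 + αΔT) = 0.7861 × (1 + 0.004×21.9) = 0.8549 Ω
P = I²R = (146)² × 0.8549 = 18200 W

18200 W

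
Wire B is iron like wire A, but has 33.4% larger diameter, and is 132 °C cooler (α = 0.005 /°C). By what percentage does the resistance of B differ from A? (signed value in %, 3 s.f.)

R ∝ ρL/d² with ρ ∝ (1+αΔT), so R_B/R_A = (1 + 33.4/100)⁻² × (1 − 0.005×132)
= 0.5619 × 0.34 = 0.1911
(R_B − R_A)/R_A = 0.1911 − 1 = -80.9%

-80.9%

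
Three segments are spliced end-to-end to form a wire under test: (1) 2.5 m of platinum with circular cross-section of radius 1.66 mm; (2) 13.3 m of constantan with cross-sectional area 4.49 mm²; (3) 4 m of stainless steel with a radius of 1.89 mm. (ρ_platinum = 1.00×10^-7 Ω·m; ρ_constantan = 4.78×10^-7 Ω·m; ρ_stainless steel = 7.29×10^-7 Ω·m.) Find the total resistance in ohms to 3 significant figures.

Seg 1: A = πr² = π(1.6600e-03 m)² = 8.657e-06 m²
R_1 = (1.00×10^-7)(2.5)/(8.657e-06) = 0.02888 Ω
Seg 2: A = 4.49 mm² = 4.490e-06 m²
R_2 = (4.78×10^-7)(13.3)/(4.490e-06) = 1.416 Ω
Seg 3: A = πr² = π(1.8900e-03 m)² = 1.122e-05 m²
R_3 = (7.29×10^-7)(4)/(1.122e-05) = 0.2598 Ω
R_total = R_1 + R_2 + R_3 = 1.70 Ω

1.70 Ω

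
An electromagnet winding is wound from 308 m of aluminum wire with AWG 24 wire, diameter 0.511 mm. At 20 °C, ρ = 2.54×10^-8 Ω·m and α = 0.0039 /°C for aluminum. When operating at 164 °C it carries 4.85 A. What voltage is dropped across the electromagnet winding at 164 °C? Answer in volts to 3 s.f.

A = π(0.511/2 mm)² = π(2.5550e-04 m)² = 2.051e-07 m²
R₍20₎ = ρL/A = (2.54×10^-8)(308)/(2.051e-07) = 38.15 Ω
R₍164₎ = R₍20₎(1 + αΔT) = 38.15 × (1 + 0.0039×144) = 59.57 Ω
V = IR = 4.85 × 59.57 = 289 V

289 V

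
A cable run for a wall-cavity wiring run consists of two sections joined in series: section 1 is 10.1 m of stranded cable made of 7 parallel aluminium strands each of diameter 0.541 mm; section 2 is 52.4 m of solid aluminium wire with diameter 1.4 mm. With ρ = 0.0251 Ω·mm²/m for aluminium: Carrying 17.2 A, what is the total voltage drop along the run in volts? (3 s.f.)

ρ = 0.0251 Ω·mm²/m = 2.51×10^-8 Ω·m
Section 1: A_strand = π(2.7050e-04)² = 2.299e-07 m²; R₁ = ρL/(N·A_s) = (2.51×10^-8)(10.1)/(7×2.299e-07) = 0.1575 Ω
Section 2: A = π(d/2)² = π(7.0000e-04 m)² = 1.539e-06 m²
R₂ = (2.51×10^-8)(52.4)/(1.539e-06) = 0.8544 Ω
R = R₁ + R₂ = 1.012 Ω
V = IR = 17.2 × 1.012 = 17.4 V

17.4 V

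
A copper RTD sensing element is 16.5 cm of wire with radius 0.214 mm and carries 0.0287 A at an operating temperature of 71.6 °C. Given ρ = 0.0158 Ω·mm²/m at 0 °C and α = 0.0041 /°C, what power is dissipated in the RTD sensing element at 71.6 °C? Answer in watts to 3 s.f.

ρ = 0.0158 Ω·mm²/m = 1.58×10^-8 Ω·m
A = πr² = π(2.1400e-04 m)² = 1.439e-07 m²
R₍0₎ = ρL/A = (1.58×10^-8)(0.165)/(1.439e-07) = 0.01812 Ω
R₍71.6₎ = R₍0₎(1 + αΔT) = 0.01812 × (1 + 0.0041×71.6) = 0.02344 Ω
P = I²R = (0.0287)² × 0.02344 = 1.93×10^-5 W

1.93×10^-5 W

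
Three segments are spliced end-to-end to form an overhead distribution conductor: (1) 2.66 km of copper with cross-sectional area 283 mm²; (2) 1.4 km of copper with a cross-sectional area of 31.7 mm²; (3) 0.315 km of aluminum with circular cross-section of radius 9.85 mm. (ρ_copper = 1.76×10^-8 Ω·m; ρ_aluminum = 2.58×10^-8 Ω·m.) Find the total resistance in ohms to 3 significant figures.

0.969 Ω

Seg 1: A = 283 mm² = 2.830e-04 m²
R_1 = (1.76×10^-8)(2660)/(2.830e-04) = 0.1654 Ω
Seg 2: A = 31.7 mm² = 3.170e-05 m²
R_2 = (1.76×10^-8)(1400)/(3.170e-05) = 0.7773 Ω
Seg 3: A = πr² = π(9.8500e-03 m)² = 3.048e-04 m²
R_3 = (2.58×10^-8)(315)/(3.048e-04) = 0.02666 Ω
R_total = R_1 + R_2 + R_3 = 0.969 Ω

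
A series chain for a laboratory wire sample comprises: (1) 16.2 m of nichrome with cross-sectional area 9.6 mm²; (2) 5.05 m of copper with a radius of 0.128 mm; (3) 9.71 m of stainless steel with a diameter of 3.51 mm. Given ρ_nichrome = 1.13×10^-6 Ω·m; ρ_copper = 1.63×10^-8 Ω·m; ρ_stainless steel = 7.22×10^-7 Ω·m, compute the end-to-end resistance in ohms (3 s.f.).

4.23 Ω

Seg 1: A = 9.6 mm² = 9.600e-06 m²
R_1 = (1.13×10^-6)(16.2)/(9.600e-06) = 1.907 Ω
Seg 2: A = πr² = π(1.2800e-04 m)² = 5.147e-08 m²
R_2 = (1.63×10^-8)(5.05)/(5.147e-08) = 1.599 Ω
Seg 3: A = π(d/2)² = π(1.7550e-03 m)² = 9.676e-06 m²
R_3 = (7.22×10^-7)(9.71)/(9.676e-06) = 0.7245 Ω
R_total = R_1 + R_2 + R_3 = 4.23 Ω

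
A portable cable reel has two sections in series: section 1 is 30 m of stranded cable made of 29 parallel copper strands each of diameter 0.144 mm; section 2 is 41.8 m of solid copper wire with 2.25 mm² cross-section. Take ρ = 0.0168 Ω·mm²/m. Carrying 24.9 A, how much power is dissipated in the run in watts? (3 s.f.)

855 W

ρ = 0.0168 Ω·mm²/m = 1.68×10^-8 Ω·m
Section 1: A_strand = π(7.2000e-05)² = 1.629e-08 m²; R₁ = ρL/(N·A_s) = (1.68×10^-8)(30)/(29×1.629e-08) = 1.067 Ω
Section 2: A = 2.25 mm² = 2.250e-06 m²
R₂ = (1.68×10^-8)(41.8)/(2.250e-06) = 0.3121 Ω
R = R₁ + R₂ = 1.379 Ω
P = I²R = (24.9)² × 1.379 = 855 W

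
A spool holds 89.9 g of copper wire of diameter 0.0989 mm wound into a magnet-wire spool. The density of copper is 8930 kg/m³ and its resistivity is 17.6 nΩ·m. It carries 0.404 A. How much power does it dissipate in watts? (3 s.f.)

490 W

ρ = 17.6 nΩ·m = 1.76×10^-8 Ω·m
A = π(d/2)² = π(4.9450e-05 m)² = 7.6821e-09 m²
L = m/(density·A) = 0.0899/(8930×7.6821e-09) = 1310 m
R = ρL/A = (1.76×10^-8)(1310)/(7.6821e-09) = 3002 Ω
P = I²R = (0.404)² × 3002 = 490 W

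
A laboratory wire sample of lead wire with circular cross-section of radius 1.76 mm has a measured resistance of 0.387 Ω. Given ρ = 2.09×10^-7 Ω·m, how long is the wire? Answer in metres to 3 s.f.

18.0 m

A = πr² = π(1.7600e-03 m)² = 9.731e-06 m²
L = RA/ρ = (0.387)(9.731e-06)/(2.09×10^-7) = 18.0 m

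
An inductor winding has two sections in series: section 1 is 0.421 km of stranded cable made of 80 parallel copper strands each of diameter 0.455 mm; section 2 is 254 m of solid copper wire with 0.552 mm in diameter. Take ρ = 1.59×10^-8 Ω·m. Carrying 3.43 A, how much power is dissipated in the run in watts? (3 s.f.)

Section 1: A_strand = π(2.2750e-04)² = 1.626e-07 m²; R₁ = ρL/(N·A_s) = (1.59×10^-8)(421)/(80×1.626e-07) = 0.5146 Ω
Section 2: A = π(d/2)² = π(2.7600e-04 m)² = 2.393e-07 m²
R₂ = (1.59×10^-8)(254)/(2.393e-07) = 16.88 Ω
R = R₁ + R₂ = 17.39 Ω
P = I²R = (3.43)² × 17.39 = 205 W

205 W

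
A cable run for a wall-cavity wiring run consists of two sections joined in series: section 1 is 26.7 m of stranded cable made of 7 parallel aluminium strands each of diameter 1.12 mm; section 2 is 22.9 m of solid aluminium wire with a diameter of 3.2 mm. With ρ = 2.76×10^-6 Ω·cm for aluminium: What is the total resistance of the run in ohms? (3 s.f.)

0.185 Ω

ρ = 2.76×10^-6 Ω·cm = 2.76×10^-8 Ω·m
Section 1: A_strand = π(5.6000e-04)² = 9.852e-07 m²; R₁ = ρL/(N·A_s) = (2.76×10^-8)(26.7)/(7×9.852e-07) = 0.1069 Ω
Section 2: A = π(d/2)² = π(1.6000e-03 m)² = 8.042e-06 m²
R₂ = (2.76×10^-8)(22.9)/(8.042e-06) = 0.07859 Ω
R = R₁ + R₂ = 0.185 Ω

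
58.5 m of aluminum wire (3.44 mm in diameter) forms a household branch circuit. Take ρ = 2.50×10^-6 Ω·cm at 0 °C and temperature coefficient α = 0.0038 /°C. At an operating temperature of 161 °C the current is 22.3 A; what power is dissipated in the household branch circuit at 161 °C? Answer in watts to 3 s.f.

ρ = 2.50×10^-6 Ω·cm = 2.50×10^-8 Ω·m
A = π(d/2)² = π(1.7200e-03 m)² = 9.294e-06 m²
R₍0₎ = ρL/A = (2.50×10^-8)(58.5)/(9.294e-06) = 0.1574 Ω
R₍161₎ = R₍0₎(1 + αΔT) = 0.1574 × (1 + 0.0038×161) = 0.2536 Ω
P = I²R = (22.3)² × 0.2536 = 126 W

126 W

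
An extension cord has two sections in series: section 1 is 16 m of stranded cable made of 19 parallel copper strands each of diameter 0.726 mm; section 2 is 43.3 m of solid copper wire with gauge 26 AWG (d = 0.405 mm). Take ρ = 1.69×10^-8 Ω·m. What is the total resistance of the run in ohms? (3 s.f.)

Section 1: A_strand = π(3.6300e-04)² = 4.140e-07 m²; R₁ = ρL/(N·A_s) = (1.69×10^-8)(16)/(19×4.140e-07) = 0.03438 Ω
Section 2: A = π(0.405/2 mm)² = π(2.0250e-04 m)² = 1.288e-07 m²
R₂ = (1.69×10^-8)(43.3)/(1.288e-07) = 5.68 Ω
R = R₁ + R₂ = 5.71 Ω

5.71 Ω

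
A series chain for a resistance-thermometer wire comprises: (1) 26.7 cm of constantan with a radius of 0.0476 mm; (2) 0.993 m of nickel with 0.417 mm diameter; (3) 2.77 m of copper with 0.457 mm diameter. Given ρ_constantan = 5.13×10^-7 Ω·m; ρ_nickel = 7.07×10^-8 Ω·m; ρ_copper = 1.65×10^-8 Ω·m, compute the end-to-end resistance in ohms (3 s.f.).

Seg 1: A = πr² = π(4.7600e-05 m)² = 7.118e-09 m²
R_1 = (5.13×10^-7)(0.267)/(7.118e-09) = 19.24 Ω
Seg 2: A = π(d/2)² = π(2.0850e-04 m)² = 1.366e-07 m²
R_2 = (7.07×10^-8)(0.993)/(1.366e-07) = 0.5141 Ω
Seg 3: A = π(d/2)² = π(2.2850e-04 m)² = 1.640e-07 m²
R_3 = (1.65×10^-8)(2.77)/(1.640e-07) = 0.2786 Ω
R_total = R_1 + R_2 + R_3 = 20.0 Ω

20.0 Ω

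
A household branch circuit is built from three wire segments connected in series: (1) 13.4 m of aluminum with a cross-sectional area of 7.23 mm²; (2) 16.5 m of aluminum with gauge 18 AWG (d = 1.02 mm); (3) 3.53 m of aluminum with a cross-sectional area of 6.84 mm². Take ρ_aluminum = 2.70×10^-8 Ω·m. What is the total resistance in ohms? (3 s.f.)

Seg 1: A = 7.23 mm² = 7.230e-06 m²
R_1 = (2.70×10^-8)(13.4)/(7.230e-06) = 0.05004 Ω
Seg 2: A = π(1.02/2 mm)² = π(5.1000e-04 m)² = 8.171e-07 m²
R_2 = (2.70×10^-8)(16.5)/(8.171e-07) = 0.5452 Ω
Seg 3: A = 6.84 mm² = 6.840e-06 m²
R_3 = (2.70×10^-8)(3.53)/(6.840e-06) = 0.01393 Ω
R_total = R_1 + R_2 + R_3 = 0.609 Ω

0.609 Ω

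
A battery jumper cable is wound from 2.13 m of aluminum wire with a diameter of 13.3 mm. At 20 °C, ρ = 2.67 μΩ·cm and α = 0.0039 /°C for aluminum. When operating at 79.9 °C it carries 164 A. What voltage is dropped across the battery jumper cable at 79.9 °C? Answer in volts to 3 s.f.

ρ = 2.67 μΩ·cm = 2.67×10^-8 Ω·m
A = π(d/2)² = π(6.6500e-03 m)² = 1.389e-04 m²
R₍20₎ = ρL/A = (2.67×10^-8)(2.13)/(1.389e-04) = 4.094×10^-4 Ω
R₍79.9₎ = R₍20₎(1 + αΔT) = 4.094×10^-4 × (1 + 0.0039×59.9) = 5.050×10^-4 Ω
V = IR = 164 × 5.050×10^-4 = 0.0828 V

0.0828 V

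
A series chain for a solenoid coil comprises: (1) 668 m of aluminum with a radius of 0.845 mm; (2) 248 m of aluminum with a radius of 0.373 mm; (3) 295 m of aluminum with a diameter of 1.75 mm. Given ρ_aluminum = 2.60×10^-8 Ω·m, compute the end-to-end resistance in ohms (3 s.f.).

25.7 Ω

Seg 1: A = πr² = π(8.4500e-04 m)² = 2.243e-06 m²
R_1 = (2.60×10^-8)(668)/(2.243e-06) = 7.743 Ω
Seg 2: A = πr² = π(3.7300e-04 m)² = 4.371e-07 m²
R_2 = (2.60×10^-8)(248)/(4.371e-07) = 14.75 Ω
Seg 3: A = π(d/2)² = π(8.7500e-04 m)² = 2.405e-06 m²
R_3 = (2.60×10^-8)(295)/(2.405e-06) = 3.189 Ω
R_total = R_1 + R_2 + R_3 = 25.7 Ω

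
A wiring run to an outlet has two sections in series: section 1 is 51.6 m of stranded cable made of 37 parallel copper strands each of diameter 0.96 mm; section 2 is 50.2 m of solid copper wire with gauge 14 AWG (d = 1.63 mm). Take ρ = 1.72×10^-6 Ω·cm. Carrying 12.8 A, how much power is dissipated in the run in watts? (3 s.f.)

ρ = 1.72×10^-6 Ω·cm = 1.72×10^-8 Ω·m
Section 1: A_strand = π(4.8000e-04)² = 7.238e-07 m²; R₁ = ρL/(N·A_s) = (1.72×10^-8)(51.6)/(37×7.238e-07) = 0.03314 Ω
Section 2: A = π(1.63/2 mm)² = π(8.1500e-04 m)² = 2.087e-06 m²
R₂ = (1.72×10^-8)(50.2)/(2.087e-06) = 0.4138 Ω
R = R₁ + R₂ = 0.4469 Ω
P = I²R = (12.8)² × 0.4469 = 73.2 W

73.2 W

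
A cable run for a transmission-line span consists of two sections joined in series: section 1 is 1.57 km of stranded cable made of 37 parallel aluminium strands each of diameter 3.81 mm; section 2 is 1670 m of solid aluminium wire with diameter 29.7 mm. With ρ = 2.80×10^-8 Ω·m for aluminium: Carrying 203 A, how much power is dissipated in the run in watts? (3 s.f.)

Section 1: A_strand = π(1.9050e-03)² = 1.140e-05 m²; R₁ = ρL/(N·A_s) = (2.80×10^-8)(1570)/(37×1.140e-05) = 0.1042 Ω
Section 2: A = π(d/2)² = π(1.4850e-02 m)² = 6.928e-04 m²
R₂ = (2.80×10^-8)(1670)/(6.928e-04) = 0.0675 Ω
R = R₁ + R₂ = 0.1717 Ω
P = I²R = (203)² × 0.1717 = 7080 W

7080 W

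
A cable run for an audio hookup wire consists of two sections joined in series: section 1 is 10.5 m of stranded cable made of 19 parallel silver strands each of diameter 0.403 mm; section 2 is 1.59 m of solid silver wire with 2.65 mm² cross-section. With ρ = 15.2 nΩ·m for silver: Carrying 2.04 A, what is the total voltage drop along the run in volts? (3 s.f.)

ρ = 15.2 nΩ·m = 1.52×10^-8 Ω·m
Section 1: A_strand = π(2.0150e-04)² = 1.276e-07 m²; R₁ = ρL/(N·A_s) = (1.52×10^-8)(10.5)/(19×1.276e-07) = 0.06585 Ω
Section 2: A = 2.65 mm² = 2.650e-06 m²
R₂ = (1.52×10^-8)(1.59)/(2.650e-06) = 0.00912 Ω
R = R₁ + R₂ = 0.07497 Ω
V = IR = 2.04 × 0.07497 = 0.153 V

0.153 V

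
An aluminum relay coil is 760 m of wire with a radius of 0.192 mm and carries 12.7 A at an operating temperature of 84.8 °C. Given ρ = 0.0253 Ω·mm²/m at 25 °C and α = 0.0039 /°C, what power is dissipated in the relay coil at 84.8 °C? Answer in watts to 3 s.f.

ρ = 0.0253 Ω·mm²/m = 2.53×10^-8 Ω·m
A = πr² = π(1.9200e-04 m)² = 1.158e-07 m²
R₍25₎ = ρL/A = (2.53×10^-8)(760)/(1.158e-07) = 166 Ω
R₍84.8₎ = R₍25₎(1 + αΔT) = 166 × (1 + 0.0039×59.8) = 204.7 Ω
P = I²R = (12.7)² × 204.7 = 33000 W

33000 W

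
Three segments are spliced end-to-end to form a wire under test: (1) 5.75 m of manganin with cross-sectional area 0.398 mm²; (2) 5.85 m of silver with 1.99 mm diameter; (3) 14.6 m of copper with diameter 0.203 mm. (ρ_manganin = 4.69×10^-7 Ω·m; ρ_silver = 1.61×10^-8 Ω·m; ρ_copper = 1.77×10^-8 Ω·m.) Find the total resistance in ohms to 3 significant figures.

Seg 1: A = 0.398 mm² = 3.980e-07 m²
R_1 = (4.69×10^-7)(5.75)/(3.980e-07) = 6.776 Ω
Seg 2: A = π(d/2)² = π(9.9500e-04 m)² = 3.110e-06 m²
R_2 = (1.61×10^-8)(5.85)/(3.110e-06) = 0.03028 Ω
Seg 3: A = π(d/2)² = π(1.0150e-04 m)² = 3.237e-08 m²
R_3 = (1.77×10^-8)(14.6)/(3.237e-08) = 7.984 Ω
R_total = R_1 + R_2 + R_3 = 14.8 Ω

14.8 Ω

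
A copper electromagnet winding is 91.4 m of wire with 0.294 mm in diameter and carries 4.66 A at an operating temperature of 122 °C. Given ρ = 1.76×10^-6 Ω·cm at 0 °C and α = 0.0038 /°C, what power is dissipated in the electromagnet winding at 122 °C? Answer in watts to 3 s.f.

753 W

ρ = 1.76×10^-6 Ω·cm = 1.76×10^-8 Ω·m
A = π(d/2)² = π(1.4700e-04 m)² = 6.789e-08 m²
R₍0₎ = ρL/A = (1.76×10^-8)(91.4)/(6.789e-08) = 23.7 Ω
R₍122₎ = R₍0₎(1 + αΔT) = 23.7 × (1 + 0.0038×122) = 34.68 Ω
P = I²R = (4.66)² × 34.68 = 753 W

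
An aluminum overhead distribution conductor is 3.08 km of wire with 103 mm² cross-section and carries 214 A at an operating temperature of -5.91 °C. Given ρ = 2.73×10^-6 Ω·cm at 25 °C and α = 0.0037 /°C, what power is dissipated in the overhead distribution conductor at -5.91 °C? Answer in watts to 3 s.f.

ρ = 2.73×10^-6 Ω·cm = 2.73×10^-8 Ω·m
A = 103 mm² = 1.030e-04 m²
R₍25₎ = ρL/A = (2.73×10^-8)(3080)/(1.030e-04) = 0.8163 Ω
R₍-5.91₎ = R₍25₎(1 + αΔT) = 0.8163 × (1 + 0.0037×-30.9) = 0.723 Ω
P = I²R = (214)² × 0.723 = 33100 W

33100 W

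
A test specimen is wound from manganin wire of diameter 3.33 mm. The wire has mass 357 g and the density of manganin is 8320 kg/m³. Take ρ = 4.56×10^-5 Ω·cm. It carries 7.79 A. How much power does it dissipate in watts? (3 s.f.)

15.7 W

ρ = 4.56×10^-5 Ω·cm = 4.56×10^-7 Ω·m
A = π(d/2)² = π(1.6650e-03 m)² = 8.7092e-06 m²
L = m/(density·A) = 0.357/(8320×8.7092e-06) = 4.927 m
R = ρL/A = (4.56×10^-7)(4.927)/(8.7092e-06) = 0.258 Ω
P = I²R = (7.79)² × 0.258 = 15.7 W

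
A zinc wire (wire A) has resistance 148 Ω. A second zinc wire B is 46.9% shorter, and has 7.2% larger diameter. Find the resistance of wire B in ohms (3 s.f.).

68.4 Ω

R ∝ L/d², so R_B/R_A = (1 − 46.9/100) × (1 + 7.2/100)⁻²
= 0.531 × 0.8702 = 0.4621
R_B = 0.4621 × 148 = 68.4 Ω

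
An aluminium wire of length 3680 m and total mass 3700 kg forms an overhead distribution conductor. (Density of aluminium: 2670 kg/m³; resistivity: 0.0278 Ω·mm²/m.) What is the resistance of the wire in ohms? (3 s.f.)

0.272 Ω

ρ = 0.0278 Ω·mm²/m = 2.78×10^-8 Ω·m
A = m/(density·L) = 3700/(2670×3680) = 3.7657e-04 m²
R = ρL/A = (2.78×10^-8)(3680)/(3.7657e-04) = 0.272 Ω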